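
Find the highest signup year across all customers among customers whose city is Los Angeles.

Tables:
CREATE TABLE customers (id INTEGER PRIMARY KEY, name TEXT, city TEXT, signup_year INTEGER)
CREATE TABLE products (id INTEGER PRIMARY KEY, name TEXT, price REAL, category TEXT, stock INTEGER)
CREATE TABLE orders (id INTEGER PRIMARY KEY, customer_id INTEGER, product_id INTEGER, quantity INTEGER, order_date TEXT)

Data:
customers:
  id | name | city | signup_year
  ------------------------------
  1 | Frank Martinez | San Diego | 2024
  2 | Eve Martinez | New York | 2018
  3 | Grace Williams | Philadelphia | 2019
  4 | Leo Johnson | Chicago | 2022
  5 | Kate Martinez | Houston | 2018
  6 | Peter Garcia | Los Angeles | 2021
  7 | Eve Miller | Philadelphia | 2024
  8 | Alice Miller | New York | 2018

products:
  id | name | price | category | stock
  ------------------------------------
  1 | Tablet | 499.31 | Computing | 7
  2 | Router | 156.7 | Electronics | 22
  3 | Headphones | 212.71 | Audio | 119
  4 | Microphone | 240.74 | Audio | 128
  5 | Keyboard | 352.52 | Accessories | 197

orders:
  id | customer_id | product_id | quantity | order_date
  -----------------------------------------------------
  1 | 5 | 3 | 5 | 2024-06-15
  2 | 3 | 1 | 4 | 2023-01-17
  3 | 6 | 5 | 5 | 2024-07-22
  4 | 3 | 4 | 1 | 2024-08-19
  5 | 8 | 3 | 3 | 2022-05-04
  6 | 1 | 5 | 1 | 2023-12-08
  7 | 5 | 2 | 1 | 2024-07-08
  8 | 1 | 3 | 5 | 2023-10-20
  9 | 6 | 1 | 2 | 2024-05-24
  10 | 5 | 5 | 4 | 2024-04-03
SELECT MAX(signup_year) FROM customers WHERE city = 'Los Angeles'

Execution result:
2021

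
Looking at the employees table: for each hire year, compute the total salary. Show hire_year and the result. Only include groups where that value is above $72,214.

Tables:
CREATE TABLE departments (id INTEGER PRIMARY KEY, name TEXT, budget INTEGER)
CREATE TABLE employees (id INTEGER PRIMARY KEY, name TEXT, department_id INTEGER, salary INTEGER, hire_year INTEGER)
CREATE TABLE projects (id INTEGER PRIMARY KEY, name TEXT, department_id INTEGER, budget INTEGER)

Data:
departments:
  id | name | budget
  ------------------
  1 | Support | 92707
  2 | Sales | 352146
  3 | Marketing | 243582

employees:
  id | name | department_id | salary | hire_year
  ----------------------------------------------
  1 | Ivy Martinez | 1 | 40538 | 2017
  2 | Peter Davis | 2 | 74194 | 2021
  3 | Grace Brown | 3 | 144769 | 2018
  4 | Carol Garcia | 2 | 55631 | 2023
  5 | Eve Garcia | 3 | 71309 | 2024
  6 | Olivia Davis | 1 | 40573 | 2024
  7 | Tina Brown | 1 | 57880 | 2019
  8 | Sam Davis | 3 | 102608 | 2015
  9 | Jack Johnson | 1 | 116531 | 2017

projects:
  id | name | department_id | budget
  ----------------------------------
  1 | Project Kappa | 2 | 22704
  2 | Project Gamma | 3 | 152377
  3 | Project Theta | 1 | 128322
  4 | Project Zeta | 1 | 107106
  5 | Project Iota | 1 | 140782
SELECT hire_year, SUM(salary) AS sum_salary FROM employees GROUP BY hire_year HAVING SUM(salary) > 72214

Execution result:
hire_year | sum_salary
2015 | 102608
2017 | 157069
2018 | 144769
2021 | 74194
2024 | 111882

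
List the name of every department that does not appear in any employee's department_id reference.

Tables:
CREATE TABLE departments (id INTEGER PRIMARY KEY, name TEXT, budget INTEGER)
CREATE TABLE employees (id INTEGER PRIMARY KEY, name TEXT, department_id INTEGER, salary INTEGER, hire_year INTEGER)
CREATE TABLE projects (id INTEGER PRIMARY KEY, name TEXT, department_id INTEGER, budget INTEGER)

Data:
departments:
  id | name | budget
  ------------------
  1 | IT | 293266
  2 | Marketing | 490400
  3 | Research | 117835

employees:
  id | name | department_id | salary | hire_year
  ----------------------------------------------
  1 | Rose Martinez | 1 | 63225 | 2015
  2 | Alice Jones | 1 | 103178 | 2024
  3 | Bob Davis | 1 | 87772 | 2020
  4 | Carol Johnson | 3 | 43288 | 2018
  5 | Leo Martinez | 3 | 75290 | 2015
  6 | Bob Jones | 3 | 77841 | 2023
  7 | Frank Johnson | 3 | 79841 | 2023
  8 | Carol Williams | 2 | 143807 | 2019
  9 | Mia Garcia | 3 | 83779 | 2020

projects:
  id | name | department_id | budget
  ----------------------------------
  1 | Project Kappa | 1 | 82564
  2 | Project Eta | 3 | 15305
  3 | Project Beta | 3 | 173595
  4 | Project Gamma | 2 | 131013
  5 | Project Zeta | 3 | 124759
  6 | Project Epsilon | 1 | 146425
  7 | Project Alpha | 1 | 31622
SELECT p.name FROM departments p LEFT JOIN employees c ON c.department_id = p.id WHERE c.id IS NULL

Execution result:
(no rows)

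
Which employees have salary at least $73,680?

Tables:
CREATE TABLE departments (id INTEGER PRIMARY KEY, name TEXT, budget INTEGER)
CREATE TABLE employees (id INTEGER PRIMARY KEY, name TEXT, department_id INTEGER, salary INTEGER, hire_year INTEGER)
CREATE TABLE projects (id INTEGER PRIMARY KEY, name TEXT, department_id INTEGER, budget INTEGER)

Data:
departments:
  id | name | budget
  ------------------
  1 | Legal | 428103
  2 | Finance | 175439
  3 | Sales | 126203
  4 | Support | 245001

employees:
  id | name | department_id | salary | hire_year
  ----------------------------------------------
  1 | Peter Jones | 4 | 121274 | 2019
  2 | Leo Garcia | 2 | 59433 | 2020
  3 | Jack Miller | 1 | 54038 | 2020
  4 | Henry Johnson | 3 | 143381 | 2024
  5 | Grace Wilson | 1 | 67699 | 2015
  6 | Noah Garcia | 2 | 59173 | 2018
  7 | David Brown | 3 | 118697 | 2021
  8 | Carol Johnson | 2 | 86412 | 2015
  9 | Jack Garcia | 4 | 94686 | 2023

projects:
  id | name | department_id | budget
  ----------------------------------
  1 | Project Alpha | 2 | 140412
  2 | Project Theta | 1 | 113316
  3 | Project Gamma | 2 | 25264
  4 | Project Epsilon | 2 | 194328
SELECT name, salary FROM employees WHERE salary >= 73680

Execution result:
name | salary
Peter Jones | 121274
Henry Johnson | 143381
David Brown | 118697
Carol Johnson | 86412
Jack Garcia | 94686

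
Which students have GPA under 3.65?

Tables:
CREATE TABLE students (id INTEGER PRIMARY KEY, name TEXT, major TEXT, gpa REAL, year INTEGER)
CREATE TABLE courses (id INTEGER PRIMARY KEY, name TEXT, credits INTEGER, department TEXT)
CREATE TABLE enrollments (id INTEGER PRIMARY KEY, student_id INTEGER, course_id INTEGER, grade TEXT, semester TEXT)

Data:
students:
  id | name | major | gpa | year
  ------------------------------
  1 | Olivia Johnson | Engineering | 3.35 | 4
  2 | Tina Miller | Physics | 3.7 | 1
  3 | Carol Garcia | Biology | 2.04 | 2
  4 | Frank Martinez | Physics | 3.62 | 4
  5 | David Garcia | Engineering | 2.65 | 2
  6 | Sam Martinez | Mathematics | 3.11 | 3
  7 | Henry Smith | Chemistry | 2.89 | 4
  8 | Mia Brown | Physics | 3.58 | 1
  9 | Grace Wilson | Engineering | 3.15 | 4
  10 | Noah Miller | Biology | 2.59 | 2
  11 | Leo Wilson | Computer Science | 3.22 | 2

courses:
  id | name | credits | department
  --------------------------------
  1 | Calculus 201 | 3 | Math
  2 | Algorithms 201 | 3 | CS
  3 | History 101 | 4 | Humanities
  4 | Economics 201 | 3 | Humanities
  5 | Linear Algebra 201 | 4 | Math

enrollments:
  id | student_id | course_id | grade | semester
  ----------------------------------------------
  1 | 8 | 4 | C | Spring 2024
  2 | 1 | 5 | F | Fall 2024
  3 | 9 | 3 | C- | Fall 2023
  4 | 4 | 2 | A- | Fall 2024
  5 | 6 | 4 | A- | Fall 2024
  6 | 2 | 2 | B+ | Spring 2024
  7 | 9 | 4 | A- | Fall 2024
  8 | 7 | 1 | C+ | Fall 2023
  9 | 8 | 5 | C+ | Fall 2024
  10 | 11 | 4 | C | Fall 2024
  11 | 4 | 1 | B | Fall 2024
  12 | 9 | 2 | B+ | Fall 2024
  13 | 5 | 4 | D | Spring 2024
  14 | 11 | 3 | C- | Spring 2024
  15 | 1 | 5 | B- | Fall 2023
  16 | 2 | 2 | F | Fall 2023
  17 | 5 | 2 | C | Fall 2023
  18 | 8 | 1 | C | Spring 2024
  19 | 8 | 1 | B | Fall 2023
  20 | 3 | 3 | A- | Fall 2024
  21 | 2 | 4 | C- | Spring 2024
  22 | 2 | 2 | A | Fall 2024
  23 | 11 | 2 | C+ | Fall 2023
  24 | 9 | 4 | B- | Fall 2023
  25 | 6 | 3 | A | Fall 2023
SELECT name, gpa FROM students WHERE gpa < 3.65

Execution result:
name | gpa
Olivia Johnson | 3.35
Carol Garcia | 2.04
Frank Martinez | 3.62
David Garcia | 2.65
Sam Martinez | 3.11
Henry Smith | 2.89
Mia Brown | 3.58
Grace Wilson | 3.15
Noah Miller | 2.59
Leo Wilson | 3.22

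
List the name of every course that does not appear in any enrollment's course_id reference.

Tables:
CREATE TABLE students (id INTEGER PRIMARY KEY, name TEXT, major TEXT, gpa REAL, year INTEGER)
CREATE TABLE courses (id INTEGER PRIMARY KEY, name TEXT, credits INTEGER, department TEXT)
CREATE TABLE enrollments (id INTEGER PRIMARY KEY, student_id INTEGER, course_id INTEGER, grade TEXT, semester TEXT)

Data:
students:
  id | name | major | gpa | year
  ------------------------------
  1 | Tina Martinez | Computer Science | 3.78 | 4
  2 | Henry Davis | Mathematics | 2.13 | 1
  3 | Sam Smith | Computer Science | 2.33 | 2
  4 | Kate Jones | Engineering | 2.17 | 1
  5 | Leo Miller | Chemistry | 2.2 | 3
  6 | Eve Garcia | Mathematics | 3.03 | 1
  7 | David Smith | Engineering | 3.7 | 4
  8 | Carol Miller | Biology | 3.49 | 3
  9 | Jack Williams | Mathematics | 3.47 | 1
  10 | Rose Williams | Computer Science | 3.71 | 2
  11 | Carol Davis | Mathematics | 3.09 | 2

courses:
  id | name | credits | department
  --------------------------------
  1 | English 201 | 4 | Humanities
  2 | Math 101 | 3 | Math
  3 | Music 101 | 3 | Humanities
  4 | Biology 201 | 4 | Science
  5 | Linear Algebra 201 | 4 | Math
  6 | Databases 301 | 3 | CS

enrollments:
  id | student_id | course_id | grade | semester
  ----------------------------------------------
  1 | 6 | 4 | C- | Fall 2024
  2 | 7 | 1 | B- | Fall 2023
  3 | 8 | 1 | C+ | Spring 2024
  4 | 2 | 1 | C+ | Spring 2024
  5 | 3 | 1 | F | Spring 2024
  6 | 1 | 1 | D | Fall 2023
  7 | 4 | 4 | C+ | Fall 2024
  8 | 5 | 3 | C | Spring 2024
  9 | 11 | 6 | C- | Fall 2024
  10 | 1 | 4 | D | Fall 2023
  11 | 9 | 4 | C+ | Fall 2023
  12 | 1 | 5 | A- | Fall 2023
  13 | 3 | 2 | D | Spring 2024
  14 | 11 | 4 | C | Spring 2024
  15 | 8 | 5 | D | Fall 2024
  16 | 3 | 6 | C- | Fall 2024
SELECT p.name FROM courses p LEFT JOIN enrollments c ON c.course_id = p.id WHERE c.id IS NULL

Execution result:
(no rows)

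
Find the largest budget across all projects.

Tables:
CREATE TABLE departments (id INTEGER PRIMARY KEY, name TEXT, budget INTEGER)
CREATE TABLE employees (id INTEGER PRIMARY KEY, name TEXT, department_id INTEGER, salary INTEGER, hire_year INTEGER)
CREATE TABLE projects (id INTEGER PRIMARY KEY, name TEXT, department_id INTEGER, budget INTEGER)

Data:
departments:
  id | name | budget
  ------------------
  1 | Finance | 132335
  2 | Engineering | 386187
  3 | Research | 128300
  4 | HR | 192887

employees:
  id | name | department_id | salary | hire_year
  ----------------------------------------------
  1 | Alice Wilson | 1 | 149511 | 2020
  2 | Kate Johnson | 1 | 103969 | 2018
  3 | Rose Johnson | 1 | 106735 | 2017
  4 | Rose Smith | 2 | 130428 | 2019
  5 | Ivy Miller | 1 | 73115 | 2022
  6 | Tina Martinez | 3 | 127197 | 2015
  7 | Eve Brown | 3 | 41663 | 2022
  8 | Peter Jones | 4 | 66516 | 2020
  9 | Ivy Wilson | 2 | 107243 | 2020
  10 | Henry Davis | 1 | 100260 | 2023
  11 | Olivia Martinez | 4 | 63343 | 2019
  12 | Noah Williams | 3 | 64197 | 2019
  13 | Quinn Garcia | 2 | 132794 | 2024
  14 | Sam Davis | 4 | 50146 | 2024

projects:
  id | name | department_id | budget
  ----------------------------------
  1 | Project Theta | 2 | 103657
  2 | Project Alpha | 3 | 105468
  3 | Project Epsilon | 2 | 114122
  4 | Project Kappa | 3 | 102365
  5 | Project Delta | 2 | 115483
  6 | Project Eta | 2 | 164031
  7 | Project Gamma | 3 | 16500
SELECT MAX(budget) FROM projects

Execution result:
164031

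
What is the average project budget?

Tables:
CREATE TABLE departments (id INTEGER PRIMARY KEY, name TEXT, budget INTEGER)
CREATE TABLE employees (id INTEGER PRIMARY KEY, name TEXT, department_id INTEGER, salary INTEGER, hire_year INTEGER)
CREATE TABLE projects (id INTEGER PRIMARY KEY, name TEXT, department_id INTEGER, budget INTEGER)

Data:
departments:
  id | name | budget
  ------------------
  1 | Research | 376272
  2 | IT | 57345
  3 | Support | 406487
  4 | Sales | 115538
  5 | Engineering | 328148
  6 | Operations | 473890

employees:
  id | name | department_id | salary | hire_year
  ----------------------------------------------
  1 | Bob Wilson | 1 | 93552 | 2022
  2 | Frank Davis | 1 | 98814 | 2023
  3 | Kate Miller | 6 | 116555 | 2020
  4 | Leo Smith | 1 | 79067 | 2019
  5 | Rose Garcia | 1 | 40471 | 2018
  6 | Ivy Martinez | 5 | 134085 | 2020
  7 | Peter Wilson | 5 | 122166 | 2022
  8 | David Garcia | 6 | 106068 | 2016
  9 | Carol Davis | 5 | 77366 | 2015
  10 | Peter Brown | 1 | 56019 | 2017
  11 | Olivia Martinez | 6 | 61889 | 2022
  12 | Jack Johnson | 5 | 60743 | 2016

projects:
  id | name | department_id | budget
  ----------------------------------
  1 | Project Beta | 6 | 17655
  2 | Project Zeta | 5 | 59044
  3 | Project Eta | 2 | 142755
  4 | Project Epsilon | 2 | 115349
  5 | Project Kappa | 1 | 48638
SELECT AVG(budget) FROM projects

Execution result:
76688.20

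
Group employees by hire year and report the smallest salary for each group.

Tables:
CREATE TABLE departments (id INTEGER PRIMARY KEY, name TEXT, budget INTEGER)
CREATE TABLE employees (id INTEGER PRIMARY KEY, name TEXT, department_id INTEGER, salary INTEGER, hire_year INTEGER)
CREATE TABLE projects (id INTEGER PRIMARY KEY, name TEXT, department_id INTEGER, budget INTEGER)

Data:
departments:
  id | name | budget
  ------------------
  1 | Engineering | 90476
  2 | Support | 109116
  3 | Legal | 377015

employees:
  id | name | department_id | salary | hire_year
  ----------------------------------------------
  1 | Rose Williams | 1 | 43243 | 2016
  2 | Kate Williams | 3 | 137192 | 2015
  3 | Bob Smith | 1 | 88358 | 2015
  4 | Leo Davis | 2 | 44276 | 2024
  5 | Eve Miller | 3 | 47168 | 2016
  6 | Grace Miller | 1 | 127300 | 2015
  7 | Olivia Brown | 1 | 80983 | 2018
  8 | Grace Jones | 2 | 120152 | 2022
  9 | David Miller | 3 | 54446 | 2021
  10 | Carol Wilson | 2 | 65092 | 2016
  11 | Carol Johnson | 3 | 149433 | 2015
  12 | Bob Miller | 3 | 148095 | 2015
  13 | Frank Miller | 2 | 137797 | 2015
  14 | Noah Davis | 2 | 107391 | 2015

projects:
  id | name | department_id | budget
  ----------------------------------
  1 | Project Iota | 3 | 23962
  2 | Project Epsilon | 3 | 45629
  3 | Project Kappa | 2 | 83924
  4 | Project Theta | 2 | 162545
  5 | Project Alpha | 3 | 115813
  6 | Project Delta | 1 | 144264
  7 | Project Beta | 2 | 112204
SELECT hire_year, MIN(salary) AS min_salary FROM employees GROUP BY hire_year

Execution result:
hire_year | min_salary
2015 | 88358
2016 | 43243
2018 | 80983
2021 | 54446
2022 | 120152
2024 | 44276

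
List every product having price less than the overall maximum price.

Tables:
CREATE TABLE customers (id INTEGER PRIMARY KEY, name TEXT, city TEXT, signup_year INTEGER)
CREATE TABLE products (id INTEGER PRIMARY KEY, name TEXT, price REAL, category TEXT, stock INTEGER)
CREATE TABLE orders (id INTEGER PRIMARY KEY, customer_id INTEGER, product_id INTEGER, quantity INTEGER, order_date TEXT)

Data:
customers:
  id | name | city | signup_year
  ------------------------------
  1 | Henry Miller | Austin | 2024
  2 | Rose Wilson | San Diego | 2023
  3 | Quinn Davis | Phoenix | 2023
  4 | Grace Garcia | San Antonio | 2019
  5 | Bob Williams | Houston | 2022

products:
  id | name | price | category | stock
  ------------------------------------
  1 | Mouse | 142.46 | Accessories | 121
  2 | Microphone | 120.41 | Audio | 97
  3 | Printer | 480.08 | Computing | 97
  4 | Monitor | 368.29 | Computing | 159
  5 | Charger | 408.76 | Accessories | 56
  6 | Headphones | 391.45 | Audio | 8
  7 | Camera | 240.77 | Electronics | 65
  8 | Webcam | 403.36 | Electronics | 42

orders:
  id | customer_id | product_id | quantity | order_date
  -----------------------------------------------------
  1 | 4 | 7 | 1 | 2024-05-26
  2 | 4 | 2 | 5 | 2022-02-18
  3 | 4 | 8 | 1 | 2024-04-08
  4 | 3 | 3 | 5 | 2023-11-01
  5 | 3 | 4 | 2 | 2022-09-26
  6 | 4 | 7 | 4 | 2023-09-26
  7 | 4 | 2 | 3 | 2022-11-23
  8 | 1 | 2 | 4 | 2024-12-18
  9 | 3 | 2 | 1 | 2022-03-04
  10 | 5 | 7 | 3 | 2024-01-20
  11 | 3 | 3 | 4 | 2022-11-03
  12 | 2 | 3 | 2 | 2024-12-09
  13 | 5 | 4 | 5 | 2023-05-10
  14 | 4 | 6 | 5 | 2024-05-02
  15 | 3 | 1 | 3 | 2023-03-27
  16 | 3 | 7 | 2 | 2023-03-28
SELECT name, price FROM products WHERE price < (SELECT MAX(price) FROM products)

Execution result:
name | price
Mouse | 142.46
Microphone | 120.41
Monitor | 368.29
Charger | 408.76
Headphones | 391.45
Camera | 240.77
Webcam | 403.36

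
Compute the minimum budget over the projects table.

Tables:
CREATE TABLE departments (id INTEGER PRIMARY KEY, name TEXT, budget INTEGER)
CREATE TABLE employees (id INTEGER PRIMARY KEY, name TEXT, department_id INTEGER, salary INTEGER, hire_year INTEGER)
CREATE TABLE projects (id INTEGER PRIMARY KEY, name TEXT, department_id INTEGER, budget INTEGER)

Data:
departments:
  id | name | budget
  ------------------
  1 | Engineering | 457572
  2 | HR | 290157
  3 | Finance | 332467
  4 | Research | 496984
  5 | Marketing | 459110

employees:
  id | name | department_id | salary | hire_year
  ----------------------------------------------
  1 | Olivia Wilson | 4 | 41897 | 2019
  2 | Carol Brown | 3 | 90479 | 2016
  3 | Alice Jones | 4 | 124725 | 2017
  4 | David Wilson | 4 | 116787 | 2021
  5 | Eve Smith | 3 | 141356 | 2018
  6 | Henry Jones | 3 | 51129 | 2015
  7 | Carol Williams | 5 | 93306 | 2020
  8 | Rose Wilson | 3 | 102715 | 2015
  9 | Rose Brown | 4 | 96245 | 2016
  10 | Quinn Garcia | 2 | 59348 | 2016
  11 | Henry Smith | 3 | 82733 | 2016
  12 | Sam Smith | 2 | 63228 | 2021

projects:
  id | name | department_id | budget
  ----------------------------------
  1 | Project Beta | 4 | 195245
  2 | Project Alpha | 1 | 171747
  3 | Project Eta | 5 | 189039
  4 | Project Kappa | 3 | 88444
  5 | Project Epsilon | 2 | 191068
SELECT MIN(budget) FROM projects

Execution result:
88444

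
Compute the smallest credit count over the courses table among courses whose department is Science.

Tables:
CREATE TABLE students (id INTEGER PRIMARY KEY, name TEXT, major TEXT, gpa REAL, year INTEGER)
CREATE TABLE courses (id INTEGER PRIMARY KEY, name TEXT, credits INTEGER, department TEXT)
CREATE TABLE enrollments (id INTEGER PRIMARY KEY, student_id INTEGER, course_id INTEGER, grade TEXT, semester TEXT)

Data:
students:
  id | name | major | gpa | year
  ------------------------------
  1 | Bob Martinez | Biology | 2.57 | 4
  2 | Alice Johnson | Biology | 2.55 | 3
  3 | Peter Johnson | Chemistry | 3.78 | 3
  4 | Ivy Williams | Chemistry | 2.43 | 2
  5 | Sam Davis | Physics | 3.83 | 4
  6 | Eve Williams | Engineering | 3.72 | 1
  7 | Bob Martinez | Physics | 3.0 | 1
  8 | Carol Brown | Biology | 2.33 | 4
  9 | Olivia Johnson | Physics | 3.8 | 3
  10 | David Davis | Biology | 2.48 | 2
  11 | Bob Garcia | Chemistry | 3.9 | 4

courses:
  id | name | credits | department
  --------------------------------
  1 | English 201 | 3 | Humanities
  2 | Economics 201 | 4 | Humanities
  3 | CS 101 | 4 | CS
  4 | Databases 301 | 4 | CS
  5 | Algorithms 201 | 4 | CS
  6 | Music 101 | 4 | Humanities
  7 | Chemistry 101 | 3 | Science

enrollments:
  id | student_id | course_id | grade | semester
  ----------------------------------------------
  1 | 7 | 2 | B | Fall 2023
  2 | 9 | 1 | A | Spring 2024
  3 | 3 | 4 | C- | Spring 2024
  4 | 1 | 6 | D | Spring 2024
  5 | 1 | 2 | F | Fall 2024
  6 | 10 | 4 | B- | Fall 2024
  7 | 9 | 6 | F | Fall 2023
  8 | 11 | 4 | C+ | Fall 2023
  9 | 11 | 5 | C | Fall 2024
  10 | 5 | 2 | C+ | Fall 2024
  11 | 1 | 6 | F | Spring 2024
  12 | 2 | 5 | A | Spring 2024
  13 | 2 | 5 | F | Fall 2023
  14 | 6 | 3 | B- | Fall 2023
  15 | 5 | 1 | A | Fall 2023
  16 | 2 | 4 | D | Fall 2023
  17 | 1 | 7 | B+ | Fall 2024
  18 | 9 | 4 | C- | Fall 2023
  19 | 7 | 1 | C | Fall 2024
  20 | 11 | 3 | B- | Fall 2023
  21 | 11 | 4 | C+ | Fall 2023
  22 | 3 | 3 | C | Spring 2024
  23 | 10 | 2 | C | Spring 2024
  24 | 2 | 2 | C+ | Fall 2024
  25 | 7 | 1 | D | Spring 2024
SELECT MIN(credits) FROM courses WHERE department = 'Science'

Execution result:
3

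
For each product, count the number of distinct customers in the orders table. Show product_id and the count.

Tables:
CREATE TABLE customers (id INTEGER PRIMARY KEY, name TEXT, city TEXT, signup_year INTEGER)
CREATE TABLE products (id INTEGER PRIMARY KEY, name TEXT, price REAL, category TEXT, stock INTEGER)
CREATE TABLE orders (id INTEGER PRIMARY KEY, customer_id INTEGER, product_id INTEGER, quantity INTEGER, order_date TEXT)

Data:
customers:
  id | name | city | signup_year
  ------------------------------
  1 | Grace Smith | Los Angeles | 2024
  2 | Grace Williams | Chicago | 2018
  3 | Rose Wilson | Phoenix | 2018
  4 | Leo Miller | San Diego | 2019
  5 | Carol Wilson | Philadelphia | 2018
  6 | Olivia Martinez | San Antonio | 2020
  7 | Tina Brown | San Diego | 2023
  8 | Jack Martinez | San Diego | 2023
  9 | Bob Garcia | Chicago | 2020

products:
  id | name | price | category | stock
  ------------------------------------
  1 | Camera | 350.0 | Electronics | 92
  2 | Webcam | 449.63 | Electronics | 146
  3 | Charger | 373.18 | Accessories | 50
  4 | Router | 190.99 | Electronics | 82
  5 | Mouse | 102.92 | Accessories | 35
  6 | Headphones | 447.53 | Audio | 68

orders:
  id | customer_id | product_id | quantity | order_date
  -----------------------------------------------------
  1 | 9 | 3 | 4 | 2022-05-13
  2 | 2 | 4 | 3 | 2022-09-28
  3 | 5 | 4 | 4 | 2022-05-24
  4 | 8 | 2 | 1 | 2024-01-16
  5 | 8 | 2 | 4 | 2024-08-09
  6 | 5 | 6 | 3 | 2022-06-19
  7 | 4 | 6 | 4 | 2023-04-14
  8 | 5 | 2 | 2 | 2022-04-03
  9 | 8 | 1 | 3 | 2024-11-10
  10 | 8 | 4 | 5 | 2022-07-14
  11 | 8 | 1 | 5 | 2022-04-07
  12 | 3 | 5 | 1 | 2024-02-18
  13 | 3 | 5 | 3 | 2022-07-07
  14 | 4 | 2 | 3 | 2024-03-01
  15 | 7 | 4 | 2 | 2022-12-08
SELECT product_id, COUNT(DISTINCT customer_id) AS distinct_customer_count FROM orders GROUP BY product_id

Execution result:
product_id | distinct_customer_count
1 | 1
2 | 3
3 | 1
4 | 4
5 | 1
6 | 2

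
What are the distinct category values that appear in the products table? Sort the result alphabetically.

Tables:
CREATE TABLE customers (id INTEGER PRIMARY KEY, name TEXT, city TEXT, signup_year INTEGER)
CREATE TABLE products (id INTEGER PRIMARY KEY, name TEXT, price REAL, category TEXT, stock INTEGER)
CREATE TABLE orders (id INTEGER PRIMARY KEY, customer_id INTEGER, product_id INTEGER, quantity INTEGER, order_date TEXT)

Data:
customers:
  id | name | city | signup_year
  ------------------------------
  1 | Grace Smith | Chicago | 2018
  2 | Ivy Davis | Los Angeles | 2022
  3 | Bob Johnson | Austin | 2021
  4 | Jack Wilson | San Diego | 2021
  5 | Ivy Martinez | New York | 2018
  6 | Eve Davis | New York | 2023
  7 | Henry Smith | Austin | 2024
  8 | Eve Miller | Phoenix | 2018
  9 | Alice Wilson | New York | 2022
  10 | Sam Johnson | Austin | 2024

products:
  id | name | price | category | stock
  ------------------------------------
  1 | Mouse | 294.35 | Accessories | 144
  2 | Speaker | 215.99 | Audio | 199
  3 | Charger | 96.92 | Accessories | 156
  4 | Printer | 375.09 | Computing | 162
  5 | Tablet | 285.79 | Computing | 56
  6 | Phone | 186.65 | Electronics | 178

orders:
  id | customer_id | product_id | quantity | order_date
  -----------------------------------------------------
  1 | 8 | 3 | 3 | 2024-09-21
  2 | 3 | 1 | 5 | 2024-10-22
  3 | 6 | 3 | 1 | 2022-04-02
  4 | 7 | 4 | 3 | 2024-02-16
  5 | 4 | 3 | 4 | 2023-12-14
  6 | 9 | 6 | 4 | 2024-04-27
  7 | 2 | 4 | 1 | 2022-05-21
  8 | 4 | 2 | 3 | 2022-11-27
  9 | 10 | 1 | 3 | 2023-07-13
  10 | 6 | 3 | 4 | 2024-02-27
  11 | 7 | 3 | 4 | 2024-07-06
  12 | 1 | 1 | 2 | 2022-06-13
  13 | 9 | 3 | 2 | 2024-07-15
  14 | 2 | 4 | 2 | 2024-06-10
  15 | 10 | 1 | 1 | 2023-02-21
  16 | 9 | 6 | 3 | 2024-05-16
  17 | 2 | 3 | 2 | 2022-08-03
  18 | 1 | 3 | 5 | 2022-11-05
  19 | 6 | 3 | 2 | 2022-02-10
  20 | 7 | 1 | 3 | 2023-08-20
SELECT DISTINCT category FROM products ORDER BY category

Execution result:
category
Accessories
Audio
Computing
Electronics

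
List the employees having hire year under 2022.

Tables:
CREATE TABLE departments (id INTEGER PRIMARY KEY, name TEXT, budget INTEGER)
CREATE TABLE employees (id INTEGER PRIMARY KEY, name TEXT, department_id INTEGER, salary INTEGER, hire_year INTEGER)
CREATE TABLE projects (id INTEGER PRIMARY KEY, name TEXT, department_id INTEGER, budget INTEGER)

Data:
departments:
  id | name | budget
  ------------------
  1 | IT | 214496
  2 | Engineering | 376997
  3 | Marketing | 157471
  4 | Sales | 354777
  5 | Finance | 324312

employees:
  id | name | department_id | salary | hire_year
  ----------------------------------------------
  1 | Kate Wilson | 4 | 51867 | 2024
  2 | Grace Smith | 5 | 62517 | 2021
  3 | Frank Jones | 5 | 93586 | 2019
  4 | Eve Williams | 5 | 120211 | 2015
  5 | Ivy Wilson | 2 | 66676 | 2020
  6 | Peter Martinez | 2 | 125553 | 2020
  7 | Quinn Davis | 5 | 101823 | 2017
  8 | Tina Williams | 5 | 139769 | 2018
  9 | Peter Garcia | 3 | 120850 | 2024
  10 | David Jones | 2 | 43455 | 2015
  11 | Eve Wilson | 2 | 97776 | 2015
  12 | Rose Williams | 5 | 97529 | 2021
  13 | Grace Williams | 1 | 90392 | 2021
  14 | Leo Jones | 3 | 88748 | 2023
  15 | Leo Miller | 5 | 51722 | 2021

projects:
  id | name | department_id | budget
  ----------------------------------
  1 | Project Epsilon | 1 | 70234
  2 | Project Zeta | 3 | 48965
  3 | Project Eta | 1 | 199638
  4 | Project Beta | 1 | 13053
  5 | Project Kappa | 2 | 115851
SELECT name, hire_year FROM employees WHERE hire_year < 2022

Execution result:
name | hire_year
Grace Smith | 2021
Frank Jones | 2019
Eve Williams | 2015
Ivy Wilson | 2020
Peter Martinez | 2020
Quinn Davis | 2017
Tina Williams | 2018
David Jones | 2015
Eve Wilson | 2015
Rose Williams | 2021
Grace Williams | 2021
Leo Miller | 2021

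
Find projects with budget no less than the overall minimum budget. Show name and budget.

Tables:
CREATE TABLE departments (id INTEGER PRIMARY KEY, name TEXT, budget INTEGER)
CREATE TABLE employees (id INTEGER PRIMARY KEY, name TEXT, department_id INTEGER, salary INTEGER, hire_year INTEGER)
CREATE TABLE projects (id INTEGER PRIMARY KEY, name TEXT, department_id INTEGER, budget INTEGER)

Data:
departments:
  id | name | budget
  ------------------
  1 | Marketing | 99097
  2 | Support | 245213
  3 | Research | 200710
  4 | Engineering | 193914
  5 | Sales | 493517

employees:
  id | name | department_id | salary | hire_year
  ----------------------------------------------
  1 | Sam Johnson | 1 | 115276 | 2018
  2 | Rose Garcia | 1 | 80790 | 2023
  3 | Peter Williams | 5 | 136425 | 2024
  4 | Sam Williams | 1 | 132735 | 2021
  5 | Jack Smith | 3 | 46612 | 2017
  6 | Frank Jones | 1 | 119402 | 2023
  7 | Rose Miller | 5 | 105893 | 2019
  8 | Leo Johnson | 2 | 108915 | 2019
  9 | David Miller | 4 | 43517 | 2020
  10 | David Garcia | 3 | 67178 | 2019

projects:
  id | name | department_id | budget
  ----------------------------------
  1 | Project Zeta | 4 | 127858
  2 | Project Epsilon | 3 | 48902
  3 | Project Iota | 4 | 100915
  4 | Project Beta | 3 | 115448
SELECT name, budget FROM projects WHERE budget >= (SELECT MIN(budget) FROM projects)

Execution result:
name | budget
Project Zeta | 127858
Project Epsilon | 48902
Project Iota | 100915
Project Beta | 115448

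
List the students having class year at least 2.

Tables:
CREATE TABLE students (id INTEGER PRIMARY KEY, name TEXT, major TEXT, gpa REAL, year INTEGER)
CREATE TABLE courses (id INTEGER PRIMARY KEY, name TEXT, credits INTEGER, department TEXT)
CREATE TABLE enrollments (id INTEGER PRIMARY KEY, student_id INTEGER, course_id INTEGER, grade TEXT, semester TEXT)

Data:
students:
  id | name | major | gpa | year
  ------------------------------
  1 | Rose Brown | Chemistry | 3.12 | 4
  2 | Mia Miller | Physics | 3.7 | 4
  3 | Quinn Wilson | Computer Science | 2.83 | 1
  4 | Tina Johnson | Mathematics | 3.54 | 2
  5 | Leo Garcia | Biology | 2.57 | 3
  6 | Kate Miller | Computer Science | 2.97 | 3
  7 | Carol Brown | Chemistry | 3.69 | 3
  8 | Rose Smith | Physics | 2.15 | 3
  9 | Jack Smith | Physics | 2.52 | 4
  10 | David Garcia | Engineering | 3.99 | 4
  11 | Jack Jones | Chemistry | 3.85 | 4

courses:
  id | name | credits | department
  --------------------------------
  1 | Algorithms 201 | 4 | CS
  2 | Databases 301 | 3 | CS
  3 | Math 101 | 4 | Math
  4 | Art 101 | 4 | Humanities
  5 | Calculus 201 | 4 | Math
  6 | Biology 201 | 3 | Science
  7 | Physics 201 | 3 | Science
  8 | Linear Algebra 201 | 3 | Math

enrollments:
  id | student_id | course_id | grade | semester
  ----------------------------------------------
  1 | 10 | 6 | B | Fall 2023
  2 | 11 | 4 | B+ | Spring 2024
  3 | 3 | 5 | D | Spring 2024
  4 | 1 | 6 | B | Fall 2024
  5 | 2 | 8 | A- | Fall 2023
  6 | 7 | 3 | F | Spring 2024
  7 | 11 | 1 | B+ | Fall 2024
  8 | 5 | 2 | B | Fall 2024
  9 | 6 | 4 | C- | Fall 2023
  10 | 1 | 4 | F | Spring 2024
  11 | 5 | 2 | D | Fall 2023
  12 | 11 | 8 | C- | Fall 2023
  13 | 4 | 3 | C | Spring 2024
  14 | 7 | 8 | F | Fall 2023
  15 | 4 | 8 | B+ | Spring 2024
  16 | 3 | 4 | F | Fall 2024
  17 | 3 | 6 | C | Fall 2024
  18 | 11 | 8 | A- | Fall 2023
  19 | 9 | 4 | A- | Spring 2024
SELECT name, year FROM students WHERE year >= 2

Execution result:
name | year
Rose Brown | 4
Mia Miller | 4
Tina Johnson | 2
Leo Garcia | 3
Kate Miller | 3
Carol Brown | 3
Rose Smith | 3
Jack Smith | 4
David Garcia | 4
Jack Jones | 4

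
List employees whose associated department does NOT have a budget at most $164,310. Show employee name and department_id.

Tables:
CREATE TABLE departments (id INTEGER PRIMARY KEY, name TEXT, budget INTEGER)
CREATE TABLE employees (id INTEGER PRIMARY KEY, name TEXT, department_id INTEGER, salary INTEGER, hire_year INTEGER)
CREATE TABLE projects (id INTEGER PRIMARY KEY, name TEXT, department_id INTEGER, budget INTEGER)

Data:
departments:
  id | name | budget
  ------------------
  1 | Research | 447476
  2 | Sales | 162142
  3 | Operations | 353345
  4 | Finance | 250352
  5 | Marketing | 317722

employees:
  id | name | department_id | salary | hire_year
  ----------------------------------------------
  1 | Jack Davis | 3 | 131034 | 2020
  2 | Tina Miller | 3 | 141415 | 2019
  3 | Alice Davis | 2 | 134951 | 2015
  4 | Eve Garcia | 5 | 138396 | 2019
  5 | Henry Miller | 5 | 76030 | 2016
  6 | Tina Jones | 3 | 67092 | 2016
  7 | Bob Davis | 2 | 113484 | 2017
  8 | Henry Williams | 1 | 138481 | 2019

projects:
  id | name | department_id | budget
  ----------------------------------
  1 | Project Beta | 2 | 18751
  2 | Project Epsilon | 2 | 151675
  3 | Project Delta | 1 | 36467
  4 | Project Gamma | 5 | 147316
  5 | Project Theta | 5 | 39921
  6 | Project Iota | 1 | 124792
SELECT name, department_id FROM employees WHERE department_id NOT IN (SELECT id FROM departments WHERE budget <= 164310)

Execution result:
name | department_id
Jack Davis | 3
Tina Miller | 3
Eve Garcia | 5
Henry Miller | 5
Tina Jones | 3
Henry Williams | 1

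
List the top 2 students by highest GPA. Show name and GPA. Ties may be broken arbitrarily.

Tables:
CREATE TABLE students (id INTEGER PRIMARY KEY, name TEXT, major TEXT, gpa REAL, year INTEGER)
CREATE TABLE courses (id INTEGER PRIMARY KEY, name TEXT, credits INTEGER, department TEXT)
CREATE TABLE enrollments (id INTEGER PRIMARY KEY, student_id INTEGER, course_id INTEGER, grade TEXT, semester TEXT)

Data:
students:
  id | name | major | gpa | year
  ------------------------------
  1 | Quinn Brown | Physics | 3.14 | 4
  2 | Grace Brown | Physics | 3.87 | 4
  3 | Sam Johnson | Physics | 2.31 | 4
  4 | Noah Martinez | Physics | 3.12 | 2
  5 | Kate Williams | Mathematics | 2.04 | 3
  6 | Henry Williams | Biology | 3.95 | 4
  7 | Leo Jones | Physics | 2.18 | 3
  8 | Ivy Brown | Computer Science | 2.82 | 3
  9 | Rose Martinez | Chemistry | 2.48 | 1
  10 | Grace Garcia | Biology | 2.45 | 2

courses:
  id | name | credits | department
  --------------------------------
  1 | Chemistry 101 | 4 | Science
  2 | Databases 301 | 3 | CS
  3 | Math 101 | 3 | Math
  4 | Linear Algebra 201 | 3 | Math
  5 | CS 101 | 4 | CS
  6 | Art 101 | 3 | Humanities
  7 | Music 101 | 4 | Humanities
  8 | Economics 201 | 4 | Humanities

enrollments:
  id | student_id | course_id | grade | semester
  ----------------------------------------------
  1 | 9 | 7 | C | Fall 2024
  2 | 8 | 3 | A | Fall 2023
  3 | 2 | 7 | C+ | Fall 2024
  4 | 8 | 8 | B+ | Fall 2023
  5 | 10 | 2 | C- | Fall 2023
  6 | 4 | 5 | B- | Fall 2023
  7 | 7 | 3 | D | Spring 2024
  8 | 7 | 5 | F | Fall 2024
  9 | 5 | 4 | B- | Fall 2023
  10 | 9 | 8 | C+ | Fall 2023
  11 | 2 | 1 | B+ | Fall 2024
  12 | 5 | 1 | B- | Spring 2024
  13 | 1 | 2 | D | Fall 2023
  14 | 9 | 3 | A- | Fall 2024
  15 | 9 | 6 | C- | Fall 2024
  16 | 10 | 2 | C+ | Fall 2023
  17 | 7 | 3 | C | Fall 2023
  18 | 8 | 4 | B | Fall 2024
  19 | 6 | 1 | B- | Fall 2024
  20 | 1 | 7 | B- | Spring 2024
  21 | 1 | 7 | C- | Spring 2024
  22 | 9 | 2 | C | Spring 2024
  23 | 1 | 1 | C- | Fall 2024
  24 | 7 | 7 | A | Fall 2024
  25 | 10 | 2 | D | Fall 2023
SELECT name, gpa FROM students ORDER BY gpa DESC LIMIT 2

Execution result:
name | gpa
Henry Williams | 3.95
Grace Brown | 3.87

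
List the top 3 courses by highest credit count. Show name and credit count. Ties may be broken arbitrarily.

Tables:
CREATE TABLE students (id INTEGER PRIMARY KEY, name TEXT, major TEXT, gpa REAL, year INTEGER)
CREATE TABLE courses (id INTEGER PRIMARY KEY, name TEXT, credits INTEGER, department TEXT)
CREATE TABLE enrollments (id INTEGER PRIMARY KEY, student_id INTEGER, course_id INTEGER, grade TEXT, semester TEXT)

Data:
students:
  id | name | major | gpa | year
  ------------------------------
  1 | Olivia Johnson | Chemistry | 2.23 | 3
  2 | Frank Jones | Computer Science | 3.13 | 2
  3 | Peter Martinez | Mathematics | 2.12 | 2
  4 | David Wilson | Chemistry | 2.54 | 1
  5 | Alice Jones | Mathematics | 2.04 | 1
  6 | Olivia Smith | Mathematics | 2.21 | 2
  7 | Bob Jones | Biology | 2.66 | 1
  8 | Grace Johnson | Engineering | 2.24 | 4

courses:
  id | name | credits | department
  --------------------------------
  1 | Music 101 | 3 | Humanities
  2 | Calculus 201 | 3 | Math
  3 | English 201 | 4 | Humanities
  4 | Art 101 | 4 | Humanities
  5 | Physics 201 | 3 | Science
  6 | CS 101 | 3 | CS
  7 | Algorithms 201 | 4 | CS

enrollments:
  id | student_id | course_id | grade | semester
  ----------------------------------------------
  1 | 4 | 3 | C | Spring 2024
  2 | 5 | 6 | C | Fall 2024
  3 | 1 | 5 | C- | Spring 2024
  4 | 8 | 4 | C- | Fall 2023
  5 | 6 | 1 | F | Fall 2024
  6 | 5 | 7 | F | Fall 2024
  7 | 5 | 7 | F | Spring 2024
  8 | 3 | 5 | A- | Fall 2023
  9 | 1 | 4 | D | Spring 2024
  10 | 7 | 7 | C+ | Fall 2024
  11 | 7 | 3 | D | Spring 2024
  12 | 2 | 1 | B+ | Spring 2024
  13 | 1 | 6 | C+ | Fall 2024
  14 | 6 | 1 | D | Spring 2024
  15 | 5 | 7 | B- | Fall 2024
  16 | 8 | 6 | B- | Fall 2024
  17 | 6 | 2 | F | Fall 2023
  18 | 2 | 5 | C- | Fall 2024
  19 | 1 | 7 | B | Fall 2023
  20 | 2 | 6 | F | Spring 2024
SELECT name, credits FROM courses ORDER BY credits DESC LIMIT 3

Execution result:
name | credits
English 201 | 4
Art 101 | 4
Algorithms 201 | 4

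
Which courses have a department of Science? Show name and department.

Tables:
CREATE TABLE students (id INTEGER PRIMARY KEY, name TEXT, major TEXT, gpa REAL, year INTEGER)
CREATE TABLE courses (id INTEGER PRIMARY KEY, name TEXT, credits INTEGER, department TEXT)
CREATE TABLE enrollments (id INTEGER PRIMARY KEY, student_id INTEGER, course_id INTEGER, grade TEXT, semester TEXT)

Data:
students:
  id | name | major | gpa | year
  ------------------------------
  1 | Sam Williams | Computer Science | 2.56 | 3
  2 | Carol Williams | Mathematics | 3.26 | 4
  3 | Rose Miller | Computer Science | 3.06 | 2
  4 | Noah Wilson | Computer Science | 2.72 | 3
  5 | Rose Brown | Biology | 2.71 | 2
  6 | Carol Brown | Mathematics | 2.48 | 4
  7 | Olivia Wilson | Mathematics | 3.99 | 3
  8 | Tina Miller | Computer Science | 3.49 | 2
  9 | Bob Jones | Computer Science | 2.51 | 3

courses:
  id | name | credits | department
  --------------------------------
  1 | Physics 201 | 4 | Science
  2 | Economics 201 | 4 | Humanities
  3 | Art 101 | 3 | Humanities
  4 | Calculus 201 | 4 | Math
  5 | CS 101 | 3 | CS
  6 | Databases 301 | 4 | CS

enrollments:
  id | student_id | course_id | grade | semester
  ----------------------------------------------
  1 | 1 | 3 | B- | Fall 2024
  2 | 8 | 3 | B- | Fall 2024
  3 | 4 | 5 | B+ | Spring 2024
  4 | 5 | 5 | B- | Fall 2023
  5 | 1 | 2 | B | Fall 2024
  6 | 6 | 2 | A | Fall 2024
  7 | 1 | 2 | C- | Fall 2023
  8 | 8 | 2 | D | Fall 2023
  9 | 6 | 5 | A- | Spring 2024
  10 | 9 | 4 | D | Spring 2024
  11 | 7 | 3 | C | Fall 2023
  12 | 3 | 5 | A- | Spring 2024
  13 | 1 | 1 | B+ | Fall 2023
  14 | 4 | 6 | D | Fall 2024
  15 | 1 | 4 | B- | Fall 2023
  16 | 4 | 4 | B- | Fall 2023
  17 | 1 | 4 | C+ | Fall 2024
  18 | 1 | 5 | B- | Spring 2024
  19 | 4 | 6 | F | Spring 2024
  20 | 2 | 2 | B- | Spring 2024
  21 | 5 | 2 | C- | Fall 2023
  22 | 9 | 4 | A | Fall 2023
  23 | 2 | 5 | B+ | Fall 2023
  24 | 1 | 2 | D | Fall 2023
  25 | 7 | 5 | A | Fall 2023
SELECT name, department FROM courses WHERE department = 'Science'

Execution result:
name | department
Physics 201 | Science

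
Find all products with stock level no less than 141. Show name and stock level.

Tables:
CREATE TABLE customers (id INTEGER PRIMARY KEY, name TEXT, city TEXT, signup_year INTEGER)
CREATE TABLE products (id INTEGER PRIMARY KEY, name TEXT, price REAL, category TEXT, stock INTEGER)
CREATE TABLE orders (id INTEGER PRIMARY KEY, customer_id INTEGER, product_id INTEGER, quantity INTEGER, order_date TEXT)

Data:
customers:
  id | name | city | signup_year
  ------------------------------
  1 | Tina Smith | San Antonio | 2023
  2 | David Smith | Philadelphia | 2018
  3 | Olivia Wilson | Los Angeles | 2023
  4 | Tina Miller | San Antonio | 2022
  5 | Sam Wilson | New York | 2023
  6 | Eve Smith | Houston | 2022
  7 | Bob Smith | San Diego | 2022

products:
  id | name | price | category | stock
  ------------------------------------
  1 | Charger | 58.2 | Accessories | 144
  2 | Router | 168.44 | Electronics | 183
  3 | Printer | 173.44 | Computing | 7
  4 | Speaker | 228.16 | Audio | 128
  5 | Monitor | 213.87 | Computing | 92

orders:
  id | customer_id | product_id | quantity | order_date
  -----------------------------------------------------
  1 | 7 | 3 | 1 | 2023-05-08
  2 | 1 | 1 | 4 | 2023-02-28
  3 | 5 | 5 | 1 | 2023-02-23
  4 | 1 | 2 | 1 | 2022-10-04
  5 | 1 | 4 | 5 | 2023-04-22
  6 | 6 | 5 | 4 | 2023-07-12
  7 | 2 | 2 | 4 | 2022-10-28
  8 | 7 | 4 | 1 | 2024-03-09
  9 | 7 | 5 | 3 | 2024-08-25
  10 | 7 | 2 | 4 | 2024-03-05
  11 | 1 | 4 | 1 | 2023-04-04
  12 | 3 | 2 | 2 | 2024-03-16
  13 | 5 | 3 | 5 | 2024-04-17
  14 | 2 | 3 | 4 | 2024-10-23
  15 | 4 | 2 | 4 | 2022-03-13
SELECT name, stock FROM products WHERE stock >= 141

Execution result:
name | stock
Charger | 144
Router | 183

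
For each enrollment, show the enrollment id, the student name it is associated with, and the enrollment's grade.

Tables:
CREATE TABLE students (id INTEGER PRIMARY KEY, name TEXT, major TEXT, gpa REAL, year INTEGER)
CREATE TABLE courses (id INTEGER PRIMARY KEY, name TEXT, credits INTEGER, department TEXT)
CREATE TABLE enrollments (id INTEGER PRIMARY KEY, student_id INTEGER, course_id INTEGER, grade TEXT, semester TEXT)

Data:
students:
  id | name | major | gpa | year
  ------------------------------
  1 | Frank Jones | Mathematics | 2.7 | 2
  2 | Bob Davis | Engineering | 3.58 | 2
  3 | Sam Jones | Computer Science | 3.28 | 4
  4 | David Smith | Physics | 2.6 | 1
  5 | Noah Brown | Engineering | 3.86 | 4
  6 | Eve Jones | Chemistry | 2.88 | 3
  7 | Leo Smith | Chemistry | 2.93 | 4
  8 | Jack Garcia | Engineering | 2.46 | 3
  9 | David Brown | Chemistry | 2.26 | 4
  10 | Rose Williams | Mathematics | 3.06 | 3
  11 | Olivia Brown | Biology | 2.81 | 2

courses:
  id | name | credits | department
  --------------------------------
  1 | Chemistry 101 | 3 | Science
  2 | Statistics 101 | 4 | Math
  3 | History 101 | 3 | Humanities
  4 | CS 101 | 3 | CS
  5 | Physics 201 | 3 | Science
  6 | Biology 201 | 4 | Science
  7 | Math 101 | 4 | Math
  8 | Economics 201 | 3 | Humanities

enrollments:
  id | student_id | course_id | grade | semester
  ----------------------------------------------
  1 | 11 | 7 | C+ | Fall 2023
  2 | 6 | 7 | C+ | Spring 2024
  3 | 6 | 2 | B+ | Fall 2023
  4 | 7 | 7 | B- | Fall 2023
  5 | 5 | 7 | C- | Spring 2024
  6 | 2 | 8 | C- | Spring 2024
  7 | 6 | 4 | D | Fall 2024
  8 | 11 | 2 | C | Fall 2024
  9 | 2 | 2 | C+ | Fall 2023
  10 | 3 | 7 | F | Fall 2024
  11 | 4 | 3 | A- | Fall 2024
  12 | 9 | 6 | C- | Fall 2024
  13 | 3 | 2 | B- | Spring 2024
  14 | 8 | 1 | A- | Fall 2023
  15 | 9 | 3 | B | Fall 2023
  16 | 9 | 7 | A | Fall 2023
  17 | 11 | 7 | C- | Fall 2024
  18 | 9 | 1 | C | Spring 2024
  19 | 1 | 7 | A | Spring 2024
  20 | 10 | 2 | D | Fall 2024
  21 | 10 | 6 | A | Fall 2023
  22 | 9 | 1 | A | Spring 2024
SELECT c.id, p.name AS student, c.grade FROM enrollments c JOIN students p ON c.student_id = p.id

Execution result:
id | student | grade
1 | Olivia Brown | C+
2 | Eve Jones | C+
3 | Eve Jones | B+
4 | Leo Smith | B-
5 | Noah Brown | C-
6 | Bob Davis | C-
7 | Eve Jones | D
8 | Olivia Brown | C
9 | Bob Davis | C+
10 | Sam Jones | F
11 | David Smith | A-
12 | David Brown | C-
13 | Sam Jones | B-
14 | Jack Garcia | A-
15 | David Brown | B
16 | David Brown | A
17 | Olivia Brown | C-
18 | David Brown | C
19 | Frank Jones | A
20 | Rose Williams | D
21 | Rose Williams | A
22 | David Brown | A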